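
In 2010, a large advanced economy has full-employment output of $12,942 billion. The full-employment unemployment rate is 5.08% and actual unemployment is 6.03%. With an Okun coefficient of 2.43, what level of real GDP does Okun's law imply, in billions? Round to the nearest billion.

Unemployment gap = 6.03 - 5.08 = 0.95 points, so the output gap is -2.43 × 0.95 = -2.3085%.
Actual GDP = 12942 × (1 - 2.3085/100) = 12942 × 0.976915 ≈ 12643 billion.

$12,643 billion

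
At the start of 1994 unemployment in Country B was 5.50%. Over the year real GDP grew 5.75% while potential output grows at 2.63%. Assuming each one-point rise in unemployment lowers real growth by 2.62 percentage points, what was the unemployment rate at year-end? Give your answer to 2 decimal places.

4.31%

Growth-rate Okun's law: g_Y = g_Y* - β × Δu, so Δu = (g_Y* - g_Y)/β.
Δu = (2.63 - 5.75)/2.62 = -3.12/2.62 = -1.19 percentage points.
Year-end unemployment = 5.5 - 1.19 = 4.31%.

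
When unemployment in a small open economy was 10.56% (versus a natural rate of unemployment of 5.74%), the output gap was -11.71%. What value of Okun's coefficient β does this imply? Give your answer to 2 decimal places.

Okun's law: output gap = -β × (u - u*).
-11.71 = -β × (10.56 - 5.74) = -β × 4.82, so β = 11.71/4.82 = 2.43.

β ≈ 2.43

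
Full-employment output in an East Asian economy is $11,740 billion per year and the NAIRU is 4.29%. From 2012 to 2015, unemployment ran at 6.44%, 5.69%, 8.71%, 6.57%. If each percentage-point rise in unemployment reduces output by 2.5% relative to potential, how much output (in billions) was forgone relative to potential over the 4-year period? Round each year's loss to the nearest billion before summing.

$3,008 billion

Year 2012: gap = -2.5 × (6.44 - 4.29) = -5.375%, loss ≈ 11740 × 5.375/100 ≈ 631.
Year 2013: gap = -2.5 × (5.69 - 4.29) = -3.5%, loss ≈ 11740 × 3.5/100 ≈ 411.
Year 2014: gap = -2.5 × (8.71 - 4.29) = -11.05%, loss ≈ 11740 × 11.05/100 ≈ 1297.
Year 2015: gap = -2.5 × (6.57 - 4.29) = -5.7%, loss ≈ 11740 × 5.7/100 ≈ 669.
Total lost output = 631 + 411 + 1297 + 669 = 3008 billion.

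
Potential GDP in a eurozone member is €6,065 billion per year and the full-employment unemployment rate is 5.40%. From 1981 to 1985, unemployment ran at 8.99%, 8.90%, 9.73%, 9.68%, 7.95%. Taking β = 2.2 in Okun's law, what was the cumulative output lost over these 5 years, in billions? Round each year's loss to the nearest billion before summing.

Year 1981: gap = -2.2 × (8.99 - 5.4) = -7.898%, loss ≈ 6065 × 7.898/100 ≈ 479.
Year 1982: gap = -2.2 × (8.9 - 5.4) = -7.7%, loss ≈ 6065 × 7.7/100 ≈ 467.
Year 1983: gap = -2.2 × (9.73 - 5.4) = -9.526%, loss ≈ 6065 × 9.526/100 ≈ 578.
Year 1984: gap = -2.2 × (9.68 - 5.4) = -9.416%, loss ≈ 6065 × 9.416/100 ≈ 571.
Year 1985: gap = -2.2 × (7.95 - 5.4) = -5.61%, loss ≈ 6065 × 5.61/100 ≈ 340.
Total lost output = 479 + 467 + 578 + 571 + 340 = 2435 billion.

€2,435 billion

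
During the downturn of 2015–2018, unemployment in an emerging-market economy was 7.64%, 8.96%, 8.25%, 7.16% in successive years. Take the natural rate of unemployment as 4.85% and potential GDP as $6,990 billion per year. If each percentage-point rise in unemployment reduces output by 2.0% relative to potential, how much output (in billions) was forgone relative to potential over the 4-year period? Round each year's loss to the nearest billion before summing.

$1,763 billion

Year 2015: gap = -2.0 × (7.64 - 4.85) = -5.58%, loss ≈ 6990 × 5.58/100 ≈ 390.
Year 2016: gap = -2.0 × (8.96 - 4.85) = -8.22%, loss ≈ 6990 × 8.22/100 ≈ 575.
Year 2017: gap = -2.0 × (8.25 - 4.85) = -6.8%, loss ≈ 6990 × 6.8/100 ≈ 475.
Year 2018: gap = -2.0 × (7.16 - 4.85) = -4.62%, loss ≈ 6990 × 4.62/100 ≈ 323.
Total lost output = 390 + 575 + 475 + 323 = 1763 billion.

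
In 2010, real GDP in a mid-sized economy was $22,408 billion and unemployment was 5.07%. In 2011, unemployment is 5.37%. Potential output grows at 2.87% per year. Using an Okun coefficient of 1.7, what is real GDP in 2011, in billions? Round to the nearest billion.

Δu = 5.37 - 5.07 = 0.3 points.
Okun's law (growth form): g_Y = g_Y* - β × Δu = 2.87 - 1.7 × (0.30) = 2.87 - 0.51 = 2.36%.
Real GDP in the next year = 22408 × (1 + 2.36/100) = 22408 × 1.0236 ≈ 22937 billion.

$22,937 billion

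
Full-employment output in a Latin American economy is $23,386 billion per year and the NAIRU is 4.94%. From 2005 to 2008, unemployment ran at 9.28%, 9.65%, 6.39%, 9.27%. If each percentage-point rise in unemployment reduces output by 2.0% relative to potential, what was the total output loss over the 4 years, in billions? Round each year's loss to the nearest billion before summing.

$6,936 billion

Year 2005: gap = -2.0 × (9.28 - 4.94) = -8.68%, loss ≈ 23386 × 8.68/100 ≈ 2030.
Year 2006: gap = -2.0 × (9.65 - 4.94) = -9.42%, loss ≈ 23386 × 9.42/100 ≈ 2203.
Year 2007: gap = -2.0 × (6.39 - 4.94) = -2.9%, loss ≈ 23386 × 2.9/100 ≈ 678.
Year 2008: gap = -2.0 × (9.27 - 4.94) = -8.66%, loss ≈ 23386 × 8.66/100 ≈ 2025.
Total lost output = 2030 + 2203 + 678 + 2025 = 6936 billion.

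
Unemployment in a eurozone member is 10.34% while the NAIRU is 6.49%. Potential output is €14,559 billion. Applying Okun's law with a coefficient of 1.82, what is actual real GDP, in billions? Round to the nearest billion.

Unemployment gap = 10.34 - 6.49 = 3.85 points, so the output gap is -1.82 × 3.85 = -7.007%.
Actual GDP = 14559 × (1 - 7.007/100) = 14559 × 0.92993 ≈ 13539 billion.

€13,539 billion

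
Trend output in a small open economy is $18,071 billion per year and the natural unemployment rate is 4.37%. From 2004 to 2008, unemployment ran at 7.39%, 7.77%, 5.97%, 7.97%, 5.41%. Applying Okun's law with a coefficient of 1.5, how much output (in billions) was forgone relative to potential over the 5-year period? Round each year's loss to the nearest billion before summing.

Year 2004: gap = -1.5 × (7.39 - 4.37) = -4.53%, loss ≈ 18071 × 4.53/100 ≈ 819.
Year 2005: gap = -1.5 × (7.77 - 4.37) = -5.1%, loss ≈ 18071 × 5.1/100 ≈ 922.
Year 2006: gap = -1.5 × (5.97 - 4.37) = -2.4%, loss ≈ 18071 × 2.4/100 ≈ 434.
Year 2007: gap = -1.5 × (7.97 - 4.37) = -5.4%, loss ≈ 18071 × 5.4/100 ≈ 976.
Year 2008: gap = -1.5 × (5.41 - 4.37) = -1.56%, loss ≈ 18071 × 1.56/100 ≈ 282.
Total lost output = 819 + 922 + 434 + 976 + 282 = 3433 billion.

$3,433 billion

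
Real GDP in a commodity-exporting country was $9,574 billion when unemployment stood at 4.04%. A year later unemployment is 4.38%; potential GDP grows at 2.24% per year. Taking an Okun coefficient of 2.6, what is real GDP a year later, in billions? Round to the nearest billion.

$9,704 billion

Δu = 4.38 - 4.04 = 0.34 points.
Okun's law (growth form): g_Y = g_Y* - β × Δu = 2.24 - 2.6 × (0.34) = 2.24 - 0.884 = 1.356%.
Real GDP in the next year = 9574 × (1 + 1.356/100) = 9574 × 1.01356 ≈ 9704 billion.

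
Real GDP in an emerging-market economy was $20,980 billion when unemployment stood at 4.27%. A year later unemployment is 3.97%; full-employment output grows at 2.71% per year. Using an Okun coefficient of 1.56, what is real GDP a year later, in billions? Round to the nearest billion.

$21,647 billion

Δu = 3.97 - 4.27 = -0.3 points.
Okun's law (growth form): g_Y = g_Y* - β × Δu = 2.71 - 1.56 × (-0.30) = 2.71 + 0.468 = 3.178%.
Real GDP in the next year = 20980 × (1 + 3.178/100) = 20980 × 1.03178 ≈ 21647 billion.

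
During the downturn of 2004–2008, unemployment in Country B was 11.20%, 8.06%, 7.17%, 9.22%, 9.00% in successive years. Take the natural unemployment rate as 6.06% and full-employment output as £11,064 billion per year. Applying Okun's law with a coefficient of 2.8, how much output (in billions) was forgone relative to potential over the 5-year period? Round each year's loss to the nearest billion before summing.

Year 2004: gap = -2.8 × (11.2 - 6.06) = -14.392%, loss ≈ 11064 × 14.392/100 ≈ 1592.
Year 2005: gap = -2.8 × (8.06 - 6.06) = -5.6%, loss ≈ 11064 × 5.6/100 ≈ 620.
Year 2006: gap = -2.8 × (7.17 - 6.06) = -3.108%, loss ≈ 11064 × 3.108/100 ≈ 344.
Year 2007: gap = -2.8 × (9.22 - 6.06) = -8.848%, loss ≈ 11064 × 8.848/100 ≈ 979.
Year 2008: gap = -2.8 × (9 - 6.06) = -8.232%, loss ≈ 11064 × 8.232/100 ≈ 911.
Total lost output = 1592 + 620 + 344 + 979 + 911 = 4446 billion.

£4,446 billion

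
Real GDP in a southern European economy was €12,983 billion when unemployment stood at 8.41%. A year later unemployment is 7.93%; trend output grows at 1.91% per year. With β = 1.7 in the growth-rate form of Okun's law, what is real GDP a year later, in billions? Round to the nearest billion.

€13,337 billion

Δu = 7.93 - 8.41 = -0.48 points.
Okun's law (growth form): g_Y = g_Y* - β × Δu = 1.91 - 1.7 × (-0.48) = 1.91 + 0.816 = 2.726%.
Real GDP in the next year = 12983 × (1 + 2.726/100) = 12983 × 1.02726 ≈ 13337 billion.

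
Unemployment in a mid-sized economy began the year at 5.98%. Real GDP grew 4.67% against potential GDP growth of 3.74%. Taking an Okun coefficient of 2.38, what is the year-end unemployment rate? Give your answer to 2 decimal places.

Growth-rate Okun's law: g_Y = g_Y* - β × Δu, so Δu = (g_Y* - g_Y)/β.
Δu = (3.74 - 4.67)/2.38 = -0.93/2.38 = -0.39 percentage points.
Year-end unemployment = 5.98 - 0.39 = 5.59%.

5.59%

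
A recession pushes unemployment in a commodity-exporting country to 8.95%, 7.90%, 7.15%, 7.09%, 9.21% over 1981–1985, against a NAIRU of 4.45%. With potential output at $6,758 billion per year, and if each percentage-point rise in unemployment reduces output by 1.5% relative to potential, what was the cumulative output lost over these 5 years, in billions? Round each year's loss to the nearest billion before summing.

Year 1981: gap = -1.5 × (8.95 - 4.45) = -6.75%, loss ≈ 6758 × 6.75/100 ≈ 456.
Year 1982: gap = -1.5 × (7.9 - 4.45) = -5.175%, loss ≈ 6758 × 5.175/100 ≈ 350.
Year 1983: gap = -1.5 × (7.15 - 4.45) = -4.05%, loss ≈ 6758 × 4.05/100 ≈ 274.
Year 1984: gap = -1.5 × (7.09 - 4.45) = -3.96%, loss ≈ 6758 × 3.96/100 ≈ 268.
Year 1985: gap = -1.5 × (9.21 - 4.45) = -7.14%, loss ≈ 6758 × 7.14/100 ≈ 483.
Total lost output = 456 + 350 + 274 + 268 + 483 = 1831 billion.

$1,831 billion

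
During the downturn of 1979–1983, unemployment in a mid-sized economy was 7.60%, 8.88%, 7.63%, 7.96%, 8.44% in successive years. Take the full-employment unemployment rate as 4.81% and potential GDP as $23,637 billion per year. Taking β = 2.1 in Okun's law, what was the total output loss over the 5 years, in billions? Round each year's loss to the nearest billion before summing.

$8,171 billion

Year 1979: gap = -2.1 × (7.6 - 4.81) = -5.859%, loss ≈ 23637 × 5.859/100 ≈ 1385.
Year 1980: gap = -2.1 × (8.88 - 4.81) = -8.547%, loss ≈ 23637 × 8.547/100 ≈ 2020.
Year 1981: gap = -2.1 × (7.63 - 4.81) = -5.922%, loss ≈ 23637 × 5.922/100 ≈ 1400.
Year 1982: gap = -2.1 × (7.96 - 4.81) = -6.615%, loss ≈ 23637 × 6.615/100 ≈ 1564.
Year 1983: gap = -2.1 × (8.44 - 4.81) = -7.623%, loss ≈ 23637 × 7.623/100 ≈ 1802.
Total lost output = 1385 + 2020 + 1400 + 1564 + 1802 = 8171 billion.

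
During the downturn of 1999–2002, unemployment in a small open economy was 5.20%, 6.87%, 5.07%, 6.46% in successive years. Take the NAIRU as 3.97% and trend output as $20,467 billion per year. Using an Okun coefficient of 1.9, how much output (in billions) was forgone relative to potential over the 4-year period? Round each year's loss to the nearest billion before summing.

Year 1999: gap = -1.9 × (5.2 - 3.97) = -2.337%, loss ≈ 20467 × 2.337/100 ≈ 478.
Year 2000: gap = -1.9 × (6.87 - 3.97) = -5.51%, loss ≈ 20467 × 5.51/100 ≈ 1128.
Year 2001: gap = -1.9 × (5.07 - 3.97) = -2.09%, loss ≈ 20467 × 2.09/100 ≈ 428.
Year 2002: gap = -1.9 × (6.46 - 3.97) = -4.731%, loss ≈ 20467 × 4.731/100 ≈ 968.
Total lost output = 478 + 1128 + 428 + 968 = 3002 billion.

$3,002 billion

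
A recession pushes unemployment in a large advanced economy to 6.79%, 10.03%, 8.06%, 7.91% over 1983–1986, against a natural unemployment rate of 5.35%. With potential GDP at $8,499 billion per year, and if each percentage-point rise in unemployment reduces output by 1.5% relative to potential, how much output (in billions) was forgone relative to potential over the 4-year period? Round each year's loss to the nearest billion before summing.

$1,452 billion

Year 1983: gap = -1.5 × (6.79 - 5.35) = -2.16%, loss ≈ 8499 × 2.16/100 ≈ 184.
Year 1984: gap = -1.5 × (10.03 - 5.35) = -7.02%, loss ≈ 8499 × 7.02/100 ≈ 597.
Year 1985: gap = -1.5 × (8.06 - 5.35) = -4.065%, loss ≈ 8499 × 4.065/100 ≈ 345.
Year 1986: gap = -1.5 × (7.91 - 5.35) = -3.84%, loss ≈ 8499 × 3.84/100 ≈ 326.
Total lost output = 184 + 597 + 345 + 326 = 1452 billion.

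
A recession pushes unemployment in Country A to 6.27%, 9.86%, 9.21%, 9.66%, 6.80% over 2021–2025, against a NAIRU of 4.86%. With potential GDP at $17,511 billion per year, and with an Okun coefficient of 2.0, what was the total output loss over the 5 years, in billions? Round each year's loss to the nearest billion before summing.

$6,128 billion

Year 2021: gap = -2.0 × (6.27 - 4.86) = -2.82%, loss ≈ 17511 × 2.82/100 ≈ 494.
Year 2022: gap = -2.0 × (9.86 - 4.86) = -10%, loss ≈ 17511 × 10/100 ≈ 1751.
Year 2023: gap = -2.0 × (9.21 - 4.86) = -8.7%, loss ≈ 17511 × 8.7/100 ≈ 1523.
Year 2024: gap = -2.0 × (9.66 - 4.86) = -9.6%, loss ≈ 17511 × 9.6/100 ≈ 1681.
Year 2025: gap = -2.0 × (6.8 - 4.86) = -3.88%, loss ≈ 17511 × 3.88/100 ≈ 679.
Total lost output = 494 + 1751 + 1523 + 1681 + 679 = 6128 billion.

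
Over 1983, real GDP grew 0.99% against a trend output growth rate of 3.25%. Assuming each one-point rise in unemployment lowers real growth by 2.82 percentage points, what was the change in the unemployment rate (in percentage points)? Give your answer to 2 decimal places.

0.80 percentage points

Growth-rate Okun's law: g_Y = g_Y* - β × Δu, so Δu = (g_Y* - g_Y)/β.
Δu = (3.25 - 0.99)/2.82 = 2.26/2.82 = 0.80 percentage points.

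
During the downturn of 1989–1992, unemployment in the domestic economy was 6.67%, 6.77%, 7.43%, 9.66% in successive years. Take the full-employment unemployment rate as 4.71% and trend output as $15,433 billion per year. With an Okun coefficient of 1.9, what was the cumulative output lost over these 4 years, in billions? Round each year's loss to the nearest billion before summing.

Year 1989: gap = -1.9 × (6.67 - 4.71) = -3.724%, loss ≈ 15433 × 3.724/100 ≈ 575.
Year 1990: gap = -1.9 × (6.77 - 4.71) = -3.914%, loss ≈ 15433 × 3.914/100 ≈ 604.
Year 1991: gap = -1.9 × (7.43 - 4.71) = -5.168%, loss ≈ 15433 × 5.168/100 ≈ 798.
Year 1992: gap = -1.9 × (9.66 - 4.71) = -9.405%, loss ≈ 15433 × 9.405/100 ≈ 1451.
Total lost output = 575 + 604 + 798 + 1451 = 3428 billion.

$3,428 billion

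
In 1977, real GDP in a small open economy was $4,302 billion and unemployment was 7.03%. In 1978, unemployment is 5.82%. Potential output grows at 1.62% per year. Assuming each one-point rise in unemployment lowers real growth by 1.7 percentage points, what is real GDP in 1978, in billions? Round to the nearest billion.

Δu = 5.82 - 7.03 = -1.21 points.
Okun's law (growth form): g_Y = g_Y* - β × Δu = 1.62 - 1.7 × (-1.21) = 1.62 + 2.057 = 3.677%.
Real GDP in the next year = 4302 × (1 + 3.677/100) = 4302 × 1.03677 ≈ 4460 billion.

$4,460 billion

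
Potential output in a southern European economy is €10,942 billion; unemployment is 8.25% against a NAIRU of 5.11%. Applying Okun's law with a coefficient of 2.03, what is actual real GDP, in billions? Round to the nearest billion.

€10,245 billion

Unemployment gap = 8.25 - 5.11 = 3.14 points, so the output gap is -2.03 × 3.14 = -6.3742%.
Actual GDP = 10942 × (1 - 6.3742/100) = 10942 × 0.936258 ≈ 10245 billion.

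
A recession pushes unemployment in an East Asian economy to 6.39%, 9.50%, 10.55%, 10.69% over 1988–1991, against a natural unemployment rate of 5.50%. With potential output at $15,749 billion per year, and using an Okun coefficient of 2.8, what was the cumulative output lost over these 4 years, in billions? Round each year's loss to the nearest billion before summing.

$6,672 billion

Year 1988: gap = -2.8 × (6.39 - 5.5) = -2.492%, loss ≈ 15749 × 2.492/100 ≈ 392.
Year 1989: gap = -2.8 × (9.5 - 5.5) = -11.2%, loss ≈ 15749 × 11.2/100 ≈ 1764.
Year 1990: gap = -2.8 × (10.55 - 5.5) = -14.14%, loss ≈ 15749 × 14.14/100 ≈ 2227.
Year 1991: gap = -2.8 × (10.69 - 5.5) = -14.532%, loss ≈ 15749 × 14.532/100 ≈ 2289.
Total lost output = 392 + 1764 + 2227 + 2289 = 6672 billion.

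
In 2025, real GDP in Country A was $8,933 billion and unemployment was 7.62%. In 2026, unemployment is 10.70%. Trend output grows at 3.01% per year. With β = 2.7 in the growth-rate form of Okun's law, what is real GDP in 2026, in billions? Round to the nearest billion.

Δu = 10.7 - 7.62 = 3.08 points.
Okun's law (growth form): g_Y = g_Y* - β × Δu = 3.01 - 2.7 × (3.08) = 3.01 - 8.316 = -5.306%.
Real GDP in the next year = 8933 × (1 - 5.306/100) = 8933 × 0.94694 ≈ 8459 billion.

$8,459 billion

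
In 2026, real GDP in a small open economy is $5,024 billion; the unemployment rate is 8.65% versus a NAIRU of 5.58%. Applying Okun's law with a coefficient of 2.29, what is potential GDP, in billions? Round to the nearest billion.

Unemployment gap = 8.65 - 5.58 = 3.07 points, so output gap = -2.29 × 3.07 = -7.0303%.
Since Y = Y* × (1 + gap/100), Y* = 5024/0.929697 ≈ 5404 billion.

$5,404 billion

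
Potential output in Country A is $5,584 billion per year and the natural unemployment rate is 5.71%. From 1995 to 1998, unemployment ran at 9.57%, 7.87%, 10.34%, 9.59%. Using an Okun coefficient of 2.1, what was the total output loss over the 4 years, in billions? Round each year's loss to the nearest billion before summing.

Year 1995: gap = -2.1 × (9.57 - 5.71) = -8.106%, loss ≈ 5584 × 8.106/100 ≈ 453.
Year 1996: gap = -2.1 × (7.87 - 5.71) = -4.536%, loss ≈ 5584 × 4.536/100 ≈ 253.
Year 1997: gap = -2.1 × (10.34 - 5.71) = -9.723%, loss ≈ 5584 × 9.723/100 ≈ 543.
Year 1998: gap = -2.1 × (9.59 - 5.71) = -8.148%, loss ≈ 5584 × 8.148/100 ≈ 455.
Total lost output = 453 + 253 + 543 + 455 = 1704 billion.

$1,704 billion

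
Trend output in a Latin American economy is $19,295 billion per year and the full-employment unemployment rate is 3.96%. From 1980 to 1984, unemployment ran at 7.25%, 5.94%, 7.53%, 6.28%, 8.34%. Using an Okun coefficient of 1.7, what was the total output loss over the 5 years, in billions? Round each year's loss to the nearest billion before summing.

Year 1980: gap = -1.7 × (7.25 - 3.96) = -5.593%, loss ≈ 19295 × 5.593/100 ≈ 1079.
Year 1981: gap = -1.7 × (5.94 - 3.96) = -3.366%, loss ≈ 19295 × 3.366/100 ≈ 649.
Year 1982: gap = -1.7 × (7.53 - 3.96) = -6.069%, loss ≈ 19295 × 6.069/100 ≈ 1171.
Year 1983: gap = -1.7 × (6.28 - 3.96) = -3.944%, loss ≈ 19295 × 3.944/100 ≈ 761.
Year 1984: gap = -1.7 × (8.34 - 3.96) = -7.446%, loss ≈ 19295 × 7.446/100 ≈ 1437.
Total lost output = 1079 + 649 + 1171 + 761 + 1437 = 5097 billion.

$5,097 billion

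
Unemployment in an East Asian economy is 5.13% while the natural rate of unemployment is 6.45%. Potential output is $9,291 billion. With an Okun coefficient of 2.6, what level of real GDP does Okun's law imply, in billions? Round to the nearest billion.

$9,610 billion

Unemployment gap = 5.13 - 6.45 = -1.32 points, so the output gap is -2.6 × (-1.32) = 3.432%.
Actual GDP = 9291 × (1 + 3.432/100) = 9291 × 1.03432 ≈ 9610 billion.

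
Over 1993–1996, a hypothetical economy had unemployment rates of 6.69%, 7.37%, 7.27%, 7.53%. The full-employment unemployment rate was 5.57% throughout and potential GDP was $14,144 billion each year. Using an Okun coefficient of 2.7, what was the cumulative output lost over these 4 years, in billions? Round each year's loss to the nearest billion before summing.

$2,513 billion

Year 1993: gap = -2.7 × (6.69 - 5.57) = -3.024%, loss ≈ 14144 × 3.024/100 ≈ 428.
Year 1994: gap = -2.7 × (7.37 - 5.57) = -4.86%, loss ≈ 14144 × 4.86/100 ≈ 687.
Year 1995: gap = -2.7 × (7.27 - 5.57) = -4.59%, loss ≈ 14144 × 4.59/100 ≈ 649.
Year 1996: gap = -2.7 × (7.53 - 5.57) = -5.292%, loss ≈ 14144 × 5.292/100 ≈ 749.
Total lost output = 428 + 687 + 649 + 749 = 2513 billion.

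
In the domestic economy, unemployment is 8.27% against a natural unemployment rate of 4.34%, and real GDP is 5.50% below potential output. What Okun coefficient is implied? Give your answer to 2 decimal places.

β ≈ 1.40

Okun's law: output gap = -β × (u - u*).
-5.50 = -β × (8.27 - 4.34) = -β × 3.93, so β = 5.5/3.93 = 1.40.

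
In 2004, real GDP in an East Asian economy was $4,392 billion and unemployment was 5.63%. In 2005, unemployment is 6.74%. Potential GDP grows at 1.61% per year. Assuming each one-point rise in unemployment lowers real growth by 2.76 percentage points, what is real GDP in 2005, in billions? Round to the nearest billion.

$4,328 billion

Δu = 6.74 - 5.63 = 1.11 points.
Okun's law (growth form): g_Y = g_Y* - β × Δu = 1.61 - 2.76 × (1.11) = 1.61 - 3.0636 = -1.4536%.
Real GDP in the next year = 4392 × (1 - 1.4536/100) = 4392 × 0.985464 ≈ 4328 billion.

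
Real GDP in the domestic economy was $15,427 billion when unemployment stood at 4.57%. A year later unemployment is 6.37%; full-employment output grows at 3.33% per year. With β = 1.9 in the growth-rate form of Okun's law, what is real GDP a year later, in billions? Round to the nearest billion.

$15,413 billion

Δu = 6.37 - 4.57 = 1.8 points.
Okun's law (growth form): g_Y = g_Y* - β × Δu = 3.33 - 1.9 × (1.80) = 3.33 - 3.42 = -0.09%.
Real GDP in the next year = 15427 × (1 - 0.09/100) = 15427 × 0.9991 ≈ 15413 billion.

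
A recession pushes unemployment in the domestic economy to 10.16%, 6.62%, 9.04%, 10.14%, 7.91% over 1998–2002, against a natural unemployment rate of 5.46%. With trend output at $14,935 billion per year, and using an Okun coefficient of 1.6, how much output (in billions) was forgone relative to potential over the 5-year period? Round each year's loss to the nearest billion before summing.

Year 1998: gap = -1.6 × (10.16 - 5.46) = -7.52%, loss ≈ 14935 × 7.52/100 ≈ 1123.
Year 1999: gap = -1.6 × (6.62 - 5.46) = -1.856%, loss ≈ 14935 × 1.856/100 ≈ 277.
Year 2000: gap = -1.6 × (9.04 - 5.46) = -5.728%, loss ≈ 14935 × 5.728/100 ≈ 855.
Year 2001: gap = -1.6 × (10.14 - 5.46) = -7.488%, loss ≈ 14935 × 7.488/100 ≈ 1118.
Year 2002: gap = -1.6 × (7.91 - 5.46) = -3.92%, loss ≈ 14935 × 3.92/100 ≈ 585.
Total lost output = 1123 + 277 + 855 + 1118 + 585 = 3958 billion.

$3,958 billion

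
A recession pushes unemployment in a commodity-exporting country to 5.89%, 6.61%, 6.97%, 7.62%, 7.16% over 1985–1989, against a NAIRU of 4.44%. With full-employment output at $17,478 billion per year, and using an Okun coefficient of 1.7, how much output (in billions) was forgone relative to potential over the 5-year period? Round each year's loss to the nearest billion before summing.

$3,581 billion

Year 1985: gap = -1.7 × (5.89 - 4.44) = -2.465%, loss ≈ 17478 × 2.465/100 ≈ 431.
Year 1986: gap = -1.7 × (6.61 - 4.44) = -3.689%, loss ≈ 17478 × 3.689/100 ≈ 645.
Year 1987: gap = -1.7 × (6.97 - 4.44) = -4.301%, loss ≈ 17478 × 4.301/100 ≈ 752.
Year 1988: gap = -1.7 × (7.62 - 4.44) = -5.406%, loss ≈ 17478 × 5.406/100 ≈ 945.
Year 1989: gap = -1.7 × (7.16 - 4.44) = -4.624%, loss ≈ 17478 × 4.624/100 ≈ 808.
Total lost output = 431 + 645 + 752 + 945 + 808 = 3581 billion.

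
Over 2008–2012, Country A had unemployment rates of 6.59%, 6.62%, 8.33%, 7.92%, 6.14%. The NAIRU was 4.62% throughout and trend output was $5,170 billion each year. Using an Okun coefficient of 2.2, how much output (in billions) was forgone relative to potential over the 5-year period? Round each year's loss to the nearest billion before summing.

Year 2008: gap = -2.2 × (6.59 - 4.62) = -4.334%, loss ≈ 5170 × 4.334/100 ≈ 224.
Year 2009: gap = -2.2 × (6.62 - 4.62) = -4.4%, loss ≈ 5170 × 4.4/100 ≈ 227.
Year 2010: gap = -2.2 × (8.33 - 4.62) = -8.162%, loss ≈ 5170 × 8.162/100 ≈ 422.
Year 2011: gap = -2.2 × (7.92 - 4.62) = -7.26%, loss ≈ 5170 × 7.26/100 ≈ 375.
Year 2012: gap = -2.2 × (6.14 - 4.62) = -3.344%, loss ≈ 5170 × 3.344/100 ≈ 173.
Total lost output = 224 + 227 + 422 + 375 + 173 = 1421 billion.

$1,421 billion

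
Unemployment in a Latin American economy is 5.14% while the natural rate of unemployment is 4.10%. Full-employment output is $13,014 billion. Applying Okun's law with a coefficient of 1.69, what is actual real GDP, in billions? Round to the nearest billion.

$12,785 billion

Unemployment gap = 5.14 - 4.1 = 1.04 points, so the output gap is -1.69 × 1.04 = -1.7576%.
Actual GDP = 13014 × (1 - 1.7576/100) = 13014 × 0.982424 ≈ 12785 billion.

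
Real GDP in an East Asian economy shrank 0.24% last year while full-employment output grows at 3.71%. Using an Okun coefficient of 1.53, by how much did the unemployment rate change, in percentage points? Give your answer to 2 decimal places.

2.58 percentage points

Growth-rate Okun's law: g_Y = g_Y* - β × Δu, so Δu = (g_Y* - g_Y)/β.
Δu = (3.71 + 0.24)/1.53 = 3.95/1.53 = 2.58 percentage points.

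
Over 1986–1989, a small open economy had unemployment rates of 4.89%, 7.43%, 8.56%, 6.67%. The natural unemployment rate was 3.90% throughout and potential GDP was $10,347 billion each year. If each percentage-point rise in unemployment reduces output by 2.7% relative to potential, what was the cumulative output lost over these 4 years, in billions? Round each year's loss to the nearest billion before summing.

Year 1986: gap = -2.7 × (4.89 - 3.9) = -2.673%, loss ≈ 10347 × 2.673/100 ≈ 277.
Year 1987: gap = -2.7 × (7.43 - 3.9) = -9.531%, loss ≈ 10347 × 9.531/100 ≈ 986.
Year 1988: gap = -2.7 × (8.56 - 3.9) = -12.582%, loss ≈ 10347 × 12.582/100 ≈ 1302.
Year 1989: gap = -2.7 × (6.67 - 3.9) = -7.479%, loss ≈ 10347 × 7.479/100 ≈ 774.
Total lost output = 277 + 986 + 1302 + 774 = 3339 billion.

$3,339 billion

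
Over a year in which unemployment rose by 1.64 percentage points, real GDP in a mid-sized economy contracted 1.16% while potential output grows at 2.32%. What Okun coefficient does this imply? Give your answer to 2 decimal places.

β ≈ 2.12

Growth form: g_Y = g_Y* - β × Δu, so β = (g_Y* - g_Y)/Δu.
β = (2.32 + 1.16)/1.64 = 3.48/1.64 = 2.12.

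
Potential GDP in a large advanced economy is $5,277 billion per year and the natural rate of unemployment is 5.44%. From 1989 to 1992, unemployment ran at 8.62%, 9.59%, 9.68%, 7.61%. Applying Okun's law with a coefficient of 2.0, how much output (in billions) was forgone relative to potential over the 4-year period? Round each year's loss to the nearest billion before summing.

Year 1989: gap = -2.0 × (8.62 - 5.44) = -6.36%, loss ≈ 5277 × 6.36/100 ≈ 336.
Year 1990: gap = -2.0 × (9.59 - 5.44) = -8.3%, loss ≈ 5277 × 8.3/100 ≈ 438.
Year 1991: gap = -2.0 × (9.68 - 5.44) = -8.48%, loss ≈ 5277 × 8.48/100 ≈ 447.
Year 1992: gap = -2.0 × (7.61 - 5.44) = -4.34%, loss ≈ 5277 × 4.34/100 ≈ 229.
Total lost output = 336 + 438 + 447 + 229 = 1450 billion.

$1,450 billion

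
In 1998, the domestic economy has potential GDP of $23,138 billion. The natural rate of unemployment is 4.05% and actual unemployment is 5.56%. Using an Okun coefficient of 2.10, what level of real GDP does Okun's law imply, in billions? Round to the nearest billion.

Unemployment gap = 5.56 - 4.05 = 1.51 points, so the output gap is -2.1 × 1.51 = -3.171%.
Actual GDP = 23138 × (1 - 3.171/100) = 23138 × 0.96829 ≈ 22404 billion.

$22,404 billion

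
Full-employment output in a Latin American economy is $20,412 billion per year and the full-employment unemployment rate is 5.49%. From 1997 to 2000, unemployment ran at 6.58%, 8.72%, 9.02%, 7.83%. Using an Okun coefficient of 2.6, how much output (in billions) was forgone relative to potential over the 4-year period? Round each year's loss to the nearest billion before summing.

$5,407 billion

Year 1997: gap = -2.6 × (6.58 - 5.49) = -2.834%, loss ≈ 20412 × 2.834/100 ≈ 578.
Year 1998: gap = -2.6 × (8.72 - 5.49) = -8.398%, loss ≈ 20412 × 8.398/100 ≈ 1714.
Year 1999: gap = -2.6 × (9.02 - 5.49) = -9.178%, loss ≈ 20412 × 9.178/100 ≈ 1873.
Year 2000: gap = -2.6 × (7.83 - 5.49) = -6.084%, loss ≈ 20412 × 6.084/100 ≈ 1242.
Total lost output = 578 + 1714 + 1873 + 1242 = 5407 billion.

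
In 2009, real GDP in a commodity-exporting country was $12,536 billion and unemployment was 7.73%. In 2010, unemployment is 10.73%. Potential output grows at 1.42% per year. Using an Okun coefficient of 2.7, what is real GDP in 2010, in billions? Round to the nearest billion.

Δu = 10.73 - 7.73 = 3 points.
Okun's law (growth form): g_Y = g_Y* - β × Δu = 1.42 - 2.7 × (3.00) = 1.42 - 8.1 = -6.68%.
Real GDP in the next year = 12536 × (1 - 6.68/100) = 12536 × 0.9332 ≈ 11699 billion.

$11,699 billion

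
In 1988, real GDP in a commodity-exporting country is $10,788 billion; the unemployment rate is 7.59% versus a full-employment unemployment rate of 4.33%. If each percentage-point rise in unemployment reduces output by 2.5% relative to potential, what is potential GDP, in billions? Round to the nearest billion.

$11,745 billion

Unemployment gap = 7.59 - 4.33 = 3.26 points, so output gap = -2.5 × 3.26 = -8.15%.
Since Y = Y* × (1 + gap/100), Y* = 10788/0.9185 ≈ 11745 billion.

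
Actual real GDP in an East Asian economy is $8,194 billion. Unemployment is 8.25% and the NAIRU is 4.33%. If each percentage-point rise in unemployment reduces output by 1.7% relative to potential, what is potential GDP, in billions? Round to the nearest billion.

Unemployment gap = 8.25 - 4.33 = 3.92 points, so output gap = -1.7 × 3.92 = -6.664%.
Since Y = Y* × (1 + gap/100), Y* = 8194/0.93336 ≈ 8779 billion.

$8,779 billion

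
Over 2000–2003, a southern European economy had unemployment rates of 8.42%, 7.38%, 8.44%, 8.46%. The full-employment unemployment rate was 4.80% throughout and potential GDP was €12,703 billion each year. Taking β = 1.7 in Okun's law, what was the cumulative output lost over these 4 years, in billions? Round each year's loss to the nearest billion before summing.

Year 2000: gap = -1.7 × (8.42 - 4.8) = -6.154%, loss ≈ 12703 × 6.154/100 ≈ 782.
Year 2001: gap = -1.7 × (7.38 - 4.8) = -4.386%, loss ≈ 12703 × 4.386/100 ≈ 557.
Year 2002: gap = -1.7 × (8.44 - 4.8) = -6.188%, loss ≈ 12703 × 6.188/100 ≈ 786.
Year 2003: gap = -1.7 × (8.46 - 4.8) = -6.222%, loss ≈ 12703 × 6.222/100 ≈ 790.
Total lost output = 782 + 557 + 786 + 790 = 2915 billion.

€2,915 billion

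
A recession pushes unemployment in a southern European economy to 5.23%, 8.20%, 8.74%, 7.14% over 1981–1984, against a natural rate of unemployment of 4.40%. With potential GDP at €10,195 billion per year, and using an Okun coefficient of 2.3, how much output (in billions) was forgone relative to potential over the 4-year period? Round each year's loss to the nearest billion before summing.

Year 1981: gap = -2.3 × (5.23 - 4.4) = -1.909%, loss ≈ 10195 × 1.909/100 ≈ 195.
Year 1982: gap = -2.3 × (8.2 - 4.4) = -8.74%, loss ≈ 10195 × 8.74/100 ≈ 891.
Year 1983: gap = -2.3 × (8.74 - 4.4) = -9.982%, loss ≈ 10195 × 9.982/100 ≈ 1018.
Year 1984: gap = -2.3 × (7.14 - 4.4) = -6.302%, loss ≈ 10195 × 6.302/100 ≈ 642.
Total lost output = 195 + 891 + 1018 + 642 = 2746 billion.

€2,746 billion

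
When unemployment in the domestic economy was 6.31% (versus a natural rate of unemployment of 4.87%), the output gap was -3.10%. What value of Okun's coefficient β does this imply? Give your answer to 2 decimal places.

Okun's law: output gap = -β × (u - u*).
-3.10 = -β × (6.31 - 4.87) = -β × 1.44, so β = 3.1/1.44 = 2.15.

β ≈ 2.15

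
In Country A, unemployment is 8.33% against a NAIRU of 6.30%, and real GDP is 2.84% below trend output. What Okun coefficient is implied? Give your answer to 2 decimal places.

Okun's law: output gap = -β × (u - u*).
-2.84 = -β × (8.33 - 6.3) = -β × 2.03, so β = 2.84/2.03 = 1.40.

β ≈ 1.40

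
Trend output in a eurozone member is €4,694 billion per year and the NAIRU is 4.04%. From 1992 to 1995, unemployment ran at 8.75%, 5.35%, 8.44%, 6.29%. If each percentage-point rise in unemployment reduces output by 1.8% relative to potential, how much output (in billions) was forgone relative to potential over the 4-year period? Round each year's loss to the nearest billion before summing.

€1,071 billion

Year 1992: gap = -1.8 × (8.75 - 4.04) = -8.478%, loss ≈ 4694 × 8.478/100 ≈ 398.
Year 1993: gap = -1.8 × (5.35 - 4.04) = -2.358%, loss ≈ 4694 × 2.358/100 ≈ 111.
Year 1994: gap = -1.8 × (8.44 - 4.04) = -7.92%, loss ≈ 4694 × 7.92/100 ≈ 372.
Year 1995: gap = -1.8 × (6.29 - 4.04) = -4.05%, loss ≈ 4694 × 4.05/100 ≈ 190.
Total lost output = 398 + 111 + 372 + 190 = 1071 billion.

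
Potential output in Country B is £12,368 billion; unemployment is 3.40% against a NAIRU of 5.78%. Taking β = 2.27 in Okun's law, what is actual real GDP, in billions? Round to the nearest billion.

Unemployment gap = 3.4 - 5.78 = -2.38 points, so the output gap is -2.27 × (-2.38) = 5.4026%.
Actual GDP = 12368 × (1 + 5.4026/100) = 12368 × 1.054026 ≈ 13036 billion.

£13,036 billion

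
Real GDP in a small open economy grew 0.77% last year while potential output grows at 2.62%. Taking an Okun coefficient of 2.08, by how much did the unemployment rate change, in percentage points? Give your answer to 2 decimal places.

Growth-rate Okun's law: g_Y = g_Y* - β × Δu, so Δu = (g_Y* - g_Y)/β.
Δu = (2.62 - 0.77)/2.08 = 1.85/2.08 = 0.89 percentage points.

0.89 percentage points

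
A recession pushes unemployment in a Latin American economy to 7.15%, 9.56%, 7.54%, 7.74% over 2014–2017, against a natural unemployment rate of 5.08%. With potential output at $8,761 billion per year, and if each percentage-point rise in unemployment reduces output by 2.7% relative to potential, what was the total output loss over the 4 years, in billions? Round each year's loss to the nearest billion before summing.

Year 2014: gap = -2.7 × (7.15 - 5.08) = -5.589%, loss ≈ 8761 × 5.589/100 ≈ 490.
Year 2015: gap = -2.7 × (9.56 - 5.08) = -12.096%, loss ≈ 8761 × 12.096/100 ≈ 1060.
Year 2016: gap = -2.7 × (7.54 - 5.08) = -6.642%, loss ≈ 8761 × 6.642/100 ≈ 582.
Year 2017: gap = -2.7 × (7.74 - 5.08) = -7.182%, loss ≈ 8761 × 7.182/100 ≈ 629.
Total lost output = 490 + 1060 + 582 + 629 = 2761 billion.

$2,761 billion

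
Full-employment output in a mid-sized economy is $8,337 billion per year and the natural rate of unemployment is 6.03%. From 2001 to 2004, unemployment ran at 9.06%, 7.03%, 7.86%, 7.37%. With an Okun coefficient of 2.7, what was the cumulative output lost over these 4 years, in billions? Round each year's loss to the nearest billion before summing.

$1,621 billion

Year 2001: gap = -2.7 × (9.06 - 6.03) = -8.181%, loss ≈ 8337 × 8.181/100 ≈ 682.
Year 2002: gap = -2.7 × (7.03 - 6.03) = -2.7%, loss ≈ 8337 × 2.7/100 ≈ 225.
Year 2003: gap = -2.7 × (7.86 - 6.03) = -4.941%, loss ≈ 8337 × 4.941/100 ≈ 412.
Year 2004: gap = -2.7 × (7.37 - 6.03) = -3.618%, loss ≈ 8337 × 3.618/100 ≈ 302.
Total lost output = 682 + 225 + 412 + 302 = 1621 billion.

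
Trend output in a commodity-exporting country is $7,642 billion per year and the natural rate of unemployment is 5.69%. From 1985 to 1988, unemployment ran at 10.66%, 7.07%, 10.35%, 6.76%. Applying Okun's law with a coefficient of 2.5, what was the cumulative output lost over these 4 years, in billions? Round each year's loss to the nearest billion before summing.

Year 1985: gap = -2.5 × (10.66 - 5.69) = -12.425%, loss ≈ 7642 × 12.425/100 ≈ 950.
Year 1986: gap = -2.5 × (7.07 - 5.69) = -3.45%, loss ≈ 7642 × 3.45/100 ≈ 264.
Year 1987: gap = -2.5 × (10.35 - 5.69) = -11.65%, loss ≈ 7642 × 11.65/100 ≈ 890.
Year 1988: gap = -2.5 × (6.76 - 5.69) = -2.675%, loss ≈ 7642 × 2.675/100 ≈ 204.
Total lost output = 950 + 264 + 890 + 204 = 2308 billion.

$2,308 billion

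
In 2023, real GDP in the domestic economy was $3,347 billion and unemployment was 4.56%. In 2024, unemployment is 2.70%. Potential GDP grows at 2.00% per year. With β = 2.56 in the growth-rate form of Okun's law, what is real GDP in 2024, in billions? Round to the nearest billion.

Δu = 2.7 - 4.56 = -1.86 points.
Okun's law (growth form): g_Y = g_Y* - β × Δu = 2.00 - 2.56 × (-1.86) = 2 + 4.7616 = 6.7616%.
Real GDP in the next year = 3347 × (1 + 6.7616/100) = 3347 × 1.067616 ≈ 3573 billion.

$3,573 billion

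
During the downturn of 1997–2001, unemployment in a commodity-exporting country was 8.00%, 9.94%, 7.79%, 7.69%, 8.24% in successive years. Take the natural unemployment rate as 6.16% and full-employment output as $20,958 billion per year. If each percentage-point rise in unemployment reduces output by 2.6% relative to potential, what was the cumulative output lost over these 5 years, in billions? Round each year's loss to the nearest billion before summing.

$5,918 billion

Year 1997: gap = -2.6 × (8 - 6.16) = -4.784%, loss ≈ 20958 × 4.784/100 ≈ 1003.
Year 1998: gap = -2.6 × (9.94 - 6.16) = -9.828%, loss ≈ 20958 × 9.828/100 ≈ 2060.
Year 1999: gap = -2.6 × (7.79 - 6.16) = -4.238%, loss ≈ 20958 × 4.238/100 ≈ 888.
Year 2000: gap = -2.6 × (7.69 - 6.16) = -3.978%, loss ≈ 20958 × 3.978/100 ≈ 834.
Year 2001: gap = -2.6 × (8.24 - 6.16) = -5.408%, loss ≈ 20958 × 5.408/100 ≈ 1133.
Total lost output = 1003 + 2060 + 888 + 834 + 1133 = 5918 billion.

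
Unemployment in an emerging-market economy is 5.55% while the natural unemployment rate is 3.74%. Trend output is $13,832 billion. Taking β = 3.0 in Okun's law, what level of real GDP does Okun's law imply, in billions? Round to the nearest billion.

$13,081 billion

Unemployment gap = 5.55 - 3.74 = 1.81 points, so the output gap is -3 × 1.81 = -5.43%.
Actual GDP = 13832 × (1 - 5.43/100) = 13832 × 0.9457 ≈ 13081 billion.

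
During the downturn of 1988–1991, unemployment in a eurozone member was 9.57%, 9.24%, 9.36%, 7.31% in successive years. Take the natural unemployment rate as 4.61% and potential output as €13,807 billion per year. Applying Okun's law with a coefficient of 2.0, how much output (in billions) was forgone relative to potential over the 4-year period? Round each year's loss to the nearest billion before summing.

Year 1988: gap = -2.0 × (9.57 - 4.61) = -9.92%, loss ≈ 13807 × 9.92/100 ≈ 1370.
Year 1989: gap = -2.0 × (9.24 - 4.61) = -9.26%, loss ≈ 13807 × 9.26/100 ≈ 1279.
Year 1990: gap = -2.0 × (9.36 - 4.61) = -9.5%, loss ≈ 13807 × 9.5/100 ≈ 1312.
Year 1991: gap = -2.0 × (7.31 - 4.61) = -5.4%, loss ≈ 13807 × 5.4/100 ≈ 746.
Total lost output = 1370 + 1279 + 1312 + 746 = 4707 billion.

€4,707 billion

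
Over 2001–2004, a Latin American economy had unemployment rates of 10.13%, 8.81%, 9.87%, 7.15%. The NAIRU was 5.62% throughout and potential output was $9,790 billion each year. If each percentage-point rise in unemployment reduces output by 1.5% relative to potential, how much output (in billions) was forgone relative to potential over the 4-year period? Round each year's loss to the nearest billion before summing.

Year 2001: gap = -1.5 × (10.13 - 5.62) = -6.765%, loss ≈ 9790 × 6.765/100 ≈ 662.
Year 2002: gap = -1.5 × (8.81 - 5.62) = -4.785%, loss ≈ 9790 × 4.785/100 ≈ 468.
Year 2003: gap = -1.5 × (9.87 - 5.62) = -6.375%, loss ≈ 9790 × 6.375/100 ≈ 624.
Year 2004: gap = -1.5 × (7.15 - 5.62) = -2.295%, loss ≈ 9790 × 2.295/100 ≈ 225.
Total lost output = 662 + 468 + 624 + 225 = 1979 billion.

$1,979 billion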